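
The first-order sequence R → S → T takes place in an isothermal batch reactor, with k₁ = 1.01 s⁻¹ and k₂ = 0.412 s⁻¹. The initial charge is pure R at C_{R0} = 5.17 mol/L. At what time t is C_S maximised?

Setting dC_S/dt = 0 gives t_opt = ln(k₂/k₁)/(k₂−k₁).
= ln(0.412/1.01)/(0.412−1.01) = ln(0.4079)/-0.5980 = -0.8967/-0.5980 = 1.50 s.

1.50 s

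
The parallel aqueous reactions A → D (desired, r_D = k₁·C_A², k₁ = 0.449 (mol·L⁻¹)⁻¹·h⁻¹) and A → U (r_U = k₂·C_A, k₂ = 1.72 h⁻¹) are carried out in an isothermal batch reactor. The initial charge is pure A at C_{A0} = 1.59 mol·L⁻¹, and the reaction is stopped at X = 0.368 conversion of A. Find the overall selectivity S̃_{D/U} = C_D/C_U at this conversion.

0.337

C_A = C_{A0}(1−X) = 1.005 mol·L⁻¹.
Along a PFR/batch, dC_U/dC_A = −r_U/(r_D+r_U) = −k₂/(k₂+k₁·C_A).
Integrating from C_{A0} to C_A: C_U = (1.72/0.449)·ln[(1.72+0.449·1.59)/(1.72+0.449·1.00)] = 3.831·ln(2.434/2.171) = 0.4376 mol·L⁻¹.
Then C_D = (C_{A0}−C_A) − C_U = 0.5851 − 0.4376 = 0.1476 mol·L⁻¹.
S̃_{D/U} = C_D/C_U = 0.1476/0.4376 = 0.337.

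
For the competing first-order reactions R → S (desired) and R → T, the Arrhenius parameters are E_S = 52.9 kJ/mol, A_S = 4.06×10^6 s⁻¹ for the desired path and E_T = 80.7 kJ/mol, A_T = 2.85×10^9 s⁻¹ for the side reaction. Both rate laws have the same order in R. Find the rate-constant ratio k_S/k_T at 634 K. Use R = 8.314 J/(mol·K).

k_S/k_T = (A_S/A_T)·exp[−(E_S−E_T)/(RT)] = (A_S/A_T)·exp[(E_T−E_S)/(RT)].
(E_T−E_S)/(RT) = (80.7−52.9)×10³/(8.314×634) = 27800/5271 = 5.274.
k_S/k_T = (4.06×10^6/2.85×10^9)·exp(5.274) = 0.001425 × 195.2 = 0.278.

0.278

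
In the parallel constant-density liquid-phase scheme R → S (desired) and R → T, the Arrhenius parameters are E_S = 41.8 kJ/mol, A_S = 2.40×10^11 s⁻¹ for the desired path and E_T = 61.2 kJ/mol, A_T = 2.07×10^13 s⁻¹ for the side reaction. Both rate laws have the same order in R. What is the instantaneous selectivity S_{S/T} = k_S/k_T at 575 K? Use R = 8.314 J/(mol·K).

0.671

Since both paths have the same order in R, the concentration cancels and S_{S/T} = k_S/k_T = (A_S/A_T)·exp[(E_T−E_S)/(RT)].
(E_T−E_S)/(RT) = (61.2−41.8)×10³/(8.314×575) = 19400/4781 = 4.058.
k_S/k_T = (2.40×10^11/2.07×10^13)·exp(4.058) = 0.01159 × 57.86 = 0.671.
Since E_S < E_T, lowering the temperature improves selectivity toward S.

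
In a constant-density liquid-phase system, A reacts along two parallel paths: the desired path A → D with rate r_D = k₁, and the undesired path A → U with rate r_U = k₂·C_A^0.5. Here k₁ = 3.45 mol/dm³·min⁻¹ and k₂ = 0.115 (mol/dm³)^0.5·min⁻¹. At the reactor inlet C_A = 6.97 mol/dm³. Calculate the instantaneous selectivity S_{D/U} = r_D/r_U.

S_{D/U} = r_D/r_U = (k₁)/(k₂·C_A^0.5) = (k₁/k₂)·C_A^-0.5.
= (3.45) / (0.115×6.970^0.5) = 3.450/0.3036 = 11.4.
The undesired path is higher order in A, so low C_A (CSTR or dilute feed) favours D.

11.4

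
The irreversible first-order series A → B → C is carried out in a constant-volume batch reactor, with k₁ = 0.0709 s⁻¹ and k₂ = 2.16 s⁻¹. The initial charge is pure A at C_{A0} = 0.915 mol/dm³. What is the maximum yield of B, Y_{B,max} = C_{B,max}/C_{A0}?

0.0292

At the optimum, C_{B,max}/C_{A0} = (k₁/k₂)^[k₂/(k₂−k₁)].
= (0.0709/2.16)^(2.16/(2.16−0.0709)) = (0.03282)^(1.034) = 0.02923.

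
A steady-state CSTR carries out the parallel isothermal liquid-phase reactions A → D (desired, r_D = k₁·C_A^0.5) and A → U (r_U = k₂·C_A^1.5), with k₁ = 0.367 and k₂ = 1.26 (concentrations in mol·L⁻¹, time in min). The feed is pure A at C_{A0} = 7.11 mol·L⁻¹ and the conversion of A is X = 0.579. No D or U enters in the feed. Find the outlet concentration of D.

Exit C_A = C_{A0}(1−X) = 7.11×0.421 = 2.993 mol·L⁻¹.
A CSTR operates uniformly at the exit composition, giving r_D = 0.6350 and r_U = 6.525 (each k·C_A^n at C_A = 2.993).
Fraction of consumed A going to D: r_D/(r_D+r_U) = 0.08868.
C_D = 0.08868·C_{A0}·X = 0.08868×7.11×0.579 = 0.365 mol·L⁻¹.

0.365 mol·L⁻¹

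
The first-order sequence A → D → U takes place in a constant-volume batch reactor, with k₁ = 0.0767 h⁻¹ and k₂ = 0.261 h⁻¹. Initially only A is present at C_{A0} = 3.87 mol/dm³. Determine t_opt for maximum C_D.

6.64 h

For first-order series the maximum of C_D occurs at t_opt = ln(k₂/k₁)/(k₂−k₁).
= ln(0.261/0.0767)/(0.261−0.0767) = ln(3.403)/0.1843 = 1.225/0.1843 = 6.64 h.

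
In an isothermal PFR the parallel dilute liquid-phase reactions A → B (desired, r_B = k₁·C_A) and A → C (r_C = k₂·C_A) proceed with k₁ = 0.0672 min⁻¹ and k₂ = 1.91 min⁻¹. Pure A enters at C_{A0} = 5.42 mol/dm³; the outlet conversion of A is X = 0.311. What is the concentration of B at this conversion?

0.0573 mol/dm³

C_A = C_{A0}(1−X) = 3.734 mol/dm³.
Both paths are first order in A, so the instantaneous fraction to B is constant: dC_B/d(−C_A) = k₁/(k₁+k₂) = 0.03399.
C_B = 0.03399·(C_{A0}−C_A) = 0.03399×1.686 = 0.0573 mol/dm³.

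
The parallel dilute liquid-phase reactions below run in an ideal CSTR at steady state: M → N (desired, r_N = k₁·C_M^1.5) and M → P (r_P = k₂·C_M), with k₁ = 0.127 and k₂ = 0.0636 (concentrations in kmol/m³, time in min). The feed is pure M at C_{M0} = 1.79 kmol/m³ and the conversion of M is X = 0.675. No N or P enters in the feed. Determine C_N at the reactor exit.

0.729 kmol/m³

Exit C_M = C_{M0}(1−X) = 1.79×0.325 = 0.5817 kmol/m³.
In a CSTR the entire volume is at exit conditions, so r_N = 0.127×0.5817^1.5 = 0.05635 and r_P = 0.0636×0.5817 = 0.03700.
Fraction of consumed M going to N: r_N/(r_N+r_P) = 0.6037.
C_N = 0.6037·C_{M0}·X = 0.6037×1.79×0.675 = 0.729 kmol/m³.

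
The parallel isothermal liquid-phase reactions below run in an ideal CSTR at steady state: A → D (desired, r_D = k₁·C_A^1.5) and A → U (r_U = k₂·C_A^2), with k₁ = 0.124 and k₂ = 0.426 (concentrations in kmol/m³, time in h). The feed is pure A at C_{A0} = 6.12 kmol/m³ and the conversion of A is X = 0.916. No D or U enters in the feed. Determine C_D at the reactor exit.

1.62 kmol/m³

Exit C_A = C_{A0}(1−X) = 6.12×0.0840 = 0.5141 kmol/m³.
In a CSTR the entire volume is at exit conditions, so r_D = 0.124×0.5141^1.5 = 0.04571 and r_U = 0.426×0.5141^2 = 0.1126.
Fraction of consumed A going to D: r_D/(r_D+r_U) = 0.2887.
C_D = 0.2887·C_{A0}·X = 0.2887×6.12×0.916 = 1.62 kmol/m³.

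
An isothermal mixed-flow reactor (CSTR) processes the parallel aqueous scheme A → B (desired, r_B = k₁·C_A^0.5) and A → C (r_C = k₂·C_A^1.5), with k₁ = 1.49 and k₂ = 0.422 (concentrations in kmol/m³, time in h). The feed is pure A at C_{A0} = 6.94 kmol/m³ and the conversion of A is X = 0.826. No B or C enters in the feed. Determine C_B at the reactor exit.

Exit C_A = C_{A0}(1−X) = 6.94×0.174 = 1.208 kmol/m³.
Rates in a CSTR are evaluated at the outlet concentration: r_B = 1.49×1.208^0.5 = 1.637, r_C = 0.422×1.208^1.5 = 0.5600.
Fraction of consumed A going to B: r_B/(r_B+r_C) = 0.7452.
C_B = 0.7452·C_{A0}·X = 0.7452×6.94×0.826 = 4.27 kmol/m³.

4.27 kmol/m³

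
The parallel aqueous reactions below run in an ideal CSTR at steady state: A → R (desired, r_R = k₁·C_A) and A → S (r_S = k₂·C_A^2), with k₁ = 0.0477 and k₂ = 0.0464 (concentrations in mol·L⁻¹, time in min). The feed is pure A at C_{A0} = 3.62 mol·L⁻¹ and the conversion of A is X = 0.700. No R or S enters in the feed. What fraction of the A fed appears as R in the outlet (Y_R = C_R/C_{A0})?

Exit C_A = C_{A0}(1−X) = 3.62×0.300 = 1.086 mol·L⁻¹.
A CSTR operates uniformly at the exit composition, giving r_R = 0.05180 and r_S = 0.05472 (each k·C_A^n at C_A = 1.086).
Fraction of consumed A going to R: r_R/(r_R+r_S) = 0.4863.
C_R = 0.4863·C_{A0}·X = 0.4863×3.62×0.700 = 1.23 mol·L⁻¹; Y_R = C_R/C_{A0} = 0.340.

0.340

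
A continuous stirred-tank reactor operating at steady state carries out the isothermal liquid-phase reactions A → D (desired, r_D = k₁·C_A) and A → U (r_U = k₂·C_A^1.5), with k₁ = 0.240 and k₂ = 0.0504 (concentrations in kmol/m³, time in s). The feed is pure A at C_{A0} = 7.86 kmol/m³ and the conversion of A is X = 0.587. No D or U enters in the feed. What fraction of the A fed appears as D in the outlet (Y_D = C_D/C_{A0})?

0.426

Exit C_A = C_{A0}(1−X) = 7.86×0.413 = 3.246 kmol/m³.
A CSTR operates uniformly at the exit composition, giving r_D = 0.7791 and r_U = 0.2948 (each k·C_A^n at C_A = 3.246).
Fraction of consumed A going to D: r_D/(r_D+r_U) = 0.7255.
C_D = 0.7255·C_{A0}·X = 0.7255×7.86×0.587 = 3.35 kmol/m³; Y_D = C_D/C_{A0} = 0.426.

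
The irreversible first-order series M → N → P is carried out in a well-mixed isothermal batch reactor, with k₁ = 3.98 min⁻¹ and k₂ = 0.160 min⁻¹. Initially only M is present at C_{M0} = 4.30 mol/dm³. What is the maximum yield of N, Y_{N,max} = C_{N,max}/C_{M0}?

0.874

Evaluating C_N at t_opt = ln(k₂/k₁)/(k₂−k₁) gives C_{N,max}/C_{M0} = (k₁/k₂)^[k₂/(k₂−k₁)].
= (3.98/0.160)^(0.160/(0.160−3.98)) = (24.88)^(-0.04188) = 0.8741.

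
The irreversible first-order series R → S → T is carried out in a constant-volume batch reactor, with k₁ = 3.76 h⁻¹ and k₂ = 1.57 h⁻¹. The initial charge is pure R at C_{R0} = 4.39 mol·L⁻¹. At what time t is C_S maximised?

0.399 h

For first-order series the maximum of C_S occurs at t_opt = ln(k₂/k₁)/(k₂−k₁).
= ln(1.57/3.76)/(1.57−3.76) = ln(0.4176)/-2.190 = -0.8733/-2.190 = 0.399 h.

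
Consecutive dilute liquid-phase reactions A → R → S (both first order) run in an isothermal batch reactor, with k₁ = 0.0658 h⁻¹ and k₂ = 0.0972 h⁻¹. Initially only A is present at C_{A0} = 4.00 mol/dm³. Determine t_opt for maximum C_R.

12.4 h

Setting dC_R/dt = 0 gives t_opt = ln(k₂/k₁)/(k₂−k₁).
= ln(0.0972/0.0658)/(0.0972−0.0658) = ln(1.477)/0.03140 = 0.3902/0.03140 = 12.4 h.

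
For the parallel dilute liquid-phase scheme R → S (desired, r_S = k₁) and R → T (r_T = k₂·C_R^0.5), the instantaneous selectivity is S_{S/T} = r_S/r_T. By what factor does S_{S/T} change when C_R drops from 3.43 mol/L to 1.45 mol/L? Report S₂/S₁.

1.54

S_{S/T} = (k₁/k₂)·C_R^-0.5, so S₂/S₁ = (C_{R,2}/C_{R,1})^-0.5.
= (1.45/3.43)^(-0.5) = (0.4227)^(-0.5) = 1.54.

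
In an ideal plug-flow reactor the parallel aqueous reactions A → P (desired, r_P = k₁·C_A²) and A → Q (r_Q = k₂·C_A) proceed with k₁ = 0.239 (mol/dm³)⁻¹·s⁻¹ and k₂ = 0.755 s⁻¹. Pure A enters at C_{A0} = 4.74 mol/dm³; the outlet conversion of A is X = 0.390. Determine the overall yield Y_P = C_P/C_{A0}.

0.212

C_A = C_{A0}(1−X) = 2.891 mol/dm³.
Along a PFR/batch, dC_Q/dC_A = −r_Q/(r_P+r_Q) = −k₂/(k₂+k₁·C_A).
Integrating from C_{A0} to C_A: C_Q = (0.755/0.239)·ln[(0.755+0.239·4.74)/(0.755+0.239·2.89)] = 3.159·ln(1.888/1.446) = 0.8422 mol/dm³.
Then C_P = (C_{A0}−C_A) − C_Q = 1.849 − 0.8422 = 1.006 mol/dm³.
Y_P = C_P/C_{A0} = 1.006/4.74 = 0.212.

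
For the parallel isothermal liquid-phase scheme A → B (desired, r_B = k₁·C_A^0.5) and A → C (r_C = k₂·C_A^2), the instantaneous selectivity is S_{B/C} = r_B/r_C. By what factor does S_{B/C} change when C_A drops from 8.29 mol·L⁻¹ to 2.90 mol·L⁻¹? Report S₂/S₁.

4.83

S_{B/C} = (k₁/k₂)·C_A^-1.5, so S₂/S₁ = (C_{A,2}/C_{A,1})^-1.5.
= (2.90/8.29)^(-1.5) = (0.3498)^(-1.5) = 4.83.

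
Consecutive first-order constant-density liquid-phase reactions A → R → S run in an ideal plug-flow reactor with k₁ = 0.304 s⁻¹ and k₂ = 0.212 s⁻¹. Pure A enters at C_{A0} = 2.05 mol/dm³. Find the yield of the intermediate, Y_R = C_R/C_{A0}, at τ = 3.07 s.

For first-order series with pure A initially, C_R(τ) = k₁C_{A0}/(k₂−k₁)·(e^(−k₁τ) − e^(−k₂τ)).
e^(−k₁τ) = e^(−0.304×3.07) = e^(−0.9333) = 0.3933; e^(−k₂τ) = e^(−0.6508) = 0.5216.
C_R = 0.304×2.05/(0.212−0.304) × (0.3933−0.5216) = (-6.774)×(-0.1283) = 0.8694 mol/dm³.
Y_R = C_R/C_{A0} = 0.8694/2.05 = 0.424.

0.424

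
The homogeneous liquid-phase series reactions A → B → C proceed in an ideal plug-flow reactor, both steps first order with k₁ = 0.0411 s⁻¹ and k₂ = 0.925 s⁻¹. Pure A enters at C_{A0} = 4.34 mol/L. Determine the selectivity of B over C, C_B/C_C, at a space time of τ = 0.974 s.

1.92

For first-order series with pure A initially, C_B(τ) = k₁C_{A0}/(k₂−k₁)·(e^(−k₁τ) − e^(−k₂τ)).
e^(−k₁τ) = e^(−0.0411×0.974) = e^(−0.04003) = 0.9608; e^(−k₂τ) = e^(−0.9010) = 0.4062.
C_B = 0.0411×4.34/(0.925−0.0411) × (0.9608−0.4062) = 0.2018×0.5546 = 0.1119 mol/L.
C_A = C_{A0}e^(−k₁τ) = 4.170 mol/L, so C_C = C_{A0}−C_A−C_B = 0.05839 mol/L; C_B/C_C = 1.92.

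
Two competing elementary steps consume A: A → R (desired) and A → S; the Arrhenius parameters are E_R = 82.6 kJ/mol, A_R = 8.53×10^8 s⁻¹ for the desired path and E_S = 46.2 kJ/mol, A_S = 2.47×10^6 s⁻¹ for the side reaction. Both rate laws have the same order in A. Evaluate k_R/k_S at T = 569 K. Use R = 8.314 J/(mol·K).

Since both paths have the same order in A, the concentration cancels and S_{R/S} = k_R/k_S = (A_R/A_S)·exp[(E_S−E_R)/(RT)].
(E_S−E_R)/(RT) = (46.2−82.6)×10³/(8.314×569) = -36400/4731 = -7.694.
k_R/k_S = (8.53×10^8/2.47×10^6)·exp(-7.694) = 345.3 × 4.553×10^-4 = 0.157.
Since E_R > E_S, raising the temperature improves selectivity toward R.

0.157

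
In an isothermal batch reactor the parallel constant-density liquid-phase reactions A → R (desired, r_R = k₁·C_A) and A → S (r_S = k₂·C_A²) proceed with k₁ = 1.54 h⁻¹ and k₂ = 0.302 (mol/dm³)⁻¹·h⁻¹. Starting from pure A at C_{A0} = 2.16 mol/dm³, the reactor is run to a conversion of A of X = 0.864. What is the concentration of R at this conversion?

1.52 mol/dm³

C_A = C_{A0}(1−X) = 0.2938 mol/dm³.
Along a PFR/batch, dC_R/dC_A = −r_R/(r_R+r_S) = −k₁/(k₁+k₂·C_A).
Integrating from C_{A0} to C_A: C_R = (1.54/0.302)·ln[(1.54+0.302·2.16)/(1.54+0.302·0.294)] = 5.099·ln(2.192/1.629) = 1.515 mol/dm³.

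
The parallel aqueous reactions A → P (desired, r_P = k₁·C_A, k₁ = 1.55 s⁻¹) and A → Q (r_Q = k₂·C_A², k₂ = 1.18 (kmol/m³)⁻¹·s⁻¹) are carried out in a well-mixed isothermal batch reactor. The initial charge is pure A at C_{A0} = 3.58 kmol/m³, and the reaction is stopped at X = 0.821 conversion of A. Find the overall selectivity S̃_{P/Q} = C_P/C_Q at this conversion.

0.695

C_A = C_{A0}(1−X) = 0.6408 kmol/m³.
Along a PFR/batch, dC_P/dC_A = −r_P/(r_P+r_Q) = −k₁/(k₁+k₂·C_A).
Integrating from C_{A0} to C_A: C_P = (1.55/1.18)·ln[(1.55+1.18·3.58)/(1.55+1.18·0.641)] = 1.314·ln(5.774/2.306) = 1.206 kmol/m³.
C_Q = (C_{A0}−C_A)−C_P = 1.734 kmol/m³; S̃_{P/Q} = 1.206/1.734 = 0.695.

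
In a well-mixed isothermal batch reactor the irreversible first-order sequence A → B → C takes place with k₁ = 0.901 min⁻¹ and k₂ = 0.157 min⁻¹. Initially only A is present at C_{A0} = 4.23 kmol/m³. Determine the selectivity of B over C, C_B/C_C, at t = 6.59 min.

Solving the coupled first-order balances gives C_B(t) = [k₁/(k₂−k₁)]·C_{A0}·(e^(−k₁t) − e^(−k₂t)).
e^(−k₁t) = e^(−0.901×6.59) = e^(−5.938) = 0.002638; e^(−k₂t) = e^(−1.035) = 0.3554.
C_B = 0.901×4.23/(0.157−0.901) × (0.002638−0.3554) = (-5.123)×(-0.3527) = 1.807 kmol/m³.
C_A = C_{A0}e^(−k₁t) = 0.01116 kmol/m³, so C_C = C_{A0}−C_A−C_B = 2.412 kmol/m³; C_B/C_C = 0.749.

0.749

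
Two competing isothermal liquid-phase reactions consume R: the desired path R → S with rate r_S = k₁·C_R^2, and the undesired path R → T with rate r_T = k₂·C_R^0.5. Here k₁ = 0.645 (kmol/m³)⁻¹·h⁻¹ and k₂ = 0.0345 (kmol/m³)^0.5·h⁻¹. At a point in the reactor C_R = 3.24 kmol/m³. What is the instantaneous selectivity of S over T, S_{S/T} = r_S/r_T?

109

S_{S/T} = r_S/r_T = (k₁·C_R^2)/(k₂·C_R^0.5) = (k₁/k₂)·C_R^1.5.
= (0.645×3.240^2) / (0.0345×3.240^0.5) = 6.771/0.06210 = 109.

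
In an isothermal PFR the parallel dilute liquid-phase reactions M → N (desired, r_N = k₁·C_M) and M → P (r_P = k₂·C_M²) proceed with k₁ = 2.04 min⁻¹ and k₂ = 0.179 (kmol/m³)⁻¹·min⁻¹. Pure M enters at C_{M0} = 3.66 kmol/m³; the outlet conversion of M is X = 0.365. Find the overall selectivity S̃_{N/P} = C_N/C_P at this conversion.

C_M = C_{M0}(1−X) = 2.324 kmol/m³.
Along a PFR/batch, dC_N/dC_M = −r_N/(r_N+r_P) = −k₁/(k₁+k₂·C_M).
Integrating from C_{M0} to C_M: C_N = (2.04/0.179)·ln[(2.04+0.179·3.66)/(2.04+0.179·2.32)] = 11.40·ln(2.695/2.456) = 1.059 kmol/m³.
C_P = (C_{M0}−C_M)−C_N = 0.2770 kmol/m³; S̃_{N/P} = 1.059/0.2770 = 3.82.

3.82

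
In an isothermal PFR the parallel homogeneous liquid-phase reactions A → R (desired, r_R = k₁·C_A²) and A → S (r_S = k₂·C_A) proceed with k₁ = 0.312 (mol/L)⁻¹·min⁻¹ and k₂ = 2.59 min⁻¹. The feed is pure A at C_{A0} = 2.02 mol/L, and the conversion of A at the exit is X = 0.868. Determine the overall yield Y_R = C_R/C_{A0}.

0.103

C_A = C_{A0}(1−X) = 0.2666 mol/L.
Along a PFR/batch, dC_S/dC_A = −r_S/(r_R+r_S) = −k₂/(k₂+k₁·C_A).
Integrating from C_{A0} to C_A: C_S = (2.59/0.312)·ln[(2.59+0.312·2.02)/(2.59+0.312·0.267)] = 8.301·ln(3.220/2.673) = 1.546 mol/L.
Then C_R = (C_{A0}−C_A) − C_S = 1.753 − 1.546 = 0.2078 mol/L.
Y_R = C_R/C_{A0} = 0.2078/2.02 = 0.103.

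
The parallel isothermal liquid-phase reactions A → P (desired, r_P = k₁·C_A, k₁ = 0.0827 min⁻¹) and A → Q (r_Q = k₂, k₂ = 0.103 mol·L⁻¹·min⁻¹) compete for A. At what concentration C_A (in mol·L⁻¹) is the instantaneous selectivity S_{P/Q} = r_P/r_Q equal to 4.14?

S_{P/Q} = (k₁/k₂)·C_A ⇒ C_A = S·k₂/k₁.
= 4.14×0.103/0.0827 = 5.16 mol·L⁻¹.

5.16 mol·L⁻¹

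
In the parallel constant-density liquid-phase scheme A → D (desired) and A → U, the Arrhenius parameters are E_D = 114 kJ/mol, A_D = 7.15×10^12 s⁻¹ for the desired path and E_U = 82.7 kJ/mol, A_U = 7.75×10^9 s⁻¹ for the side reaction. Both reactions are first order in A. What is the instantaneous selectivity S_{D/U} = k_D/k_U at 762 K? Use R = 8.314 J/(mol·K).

6.60

With equal orders, S_{D/U} = k_D/k_U = (A_D/A_U)·exp[(E_U−E_D)/(RT)].
(E_U−E_D)/(RT) = (82.7−114)×10³/(8.314×762) = -31300/6335 = -4.941.
k_D/k_U = (7.15×10^12/7.75×10^9)·exp(-4.941) = 922.6 × 0.007150 = 6.60.
Since E_D > E_U, raising the temperature improves selectivity toward D.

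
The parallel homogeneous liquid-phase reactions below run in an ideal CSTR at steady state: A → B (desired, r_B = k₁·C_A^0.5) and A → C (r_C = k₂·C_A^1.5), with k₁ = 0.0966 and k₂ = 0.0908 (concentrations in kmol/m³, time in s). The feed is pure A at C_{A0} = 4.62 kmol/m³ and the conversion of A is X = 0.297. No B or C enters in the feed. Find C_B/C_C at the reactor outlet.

Exit C_A = C_{A0}(1−X) = 4.62×0.703 = 3.248 kmol/m³.
In a CSTR the entire volume is at exit conditions, so r_B = 0.0966×3.248^0.5 = 0.1741 and r_C = 0.0908×3.248^1.5 = 0.5315.
Overall selectivity = C_B/C_C = r_Bτ/(r_Cτ) = r_B/r_C = 0.328.

0.328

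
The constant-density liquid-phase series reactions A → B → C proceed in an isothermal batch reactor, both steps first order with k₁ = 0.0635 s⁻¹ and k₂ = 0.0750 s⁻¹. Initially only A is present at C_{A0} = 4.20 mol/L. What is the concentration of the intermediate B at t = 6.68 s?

1.12 mol/L

The intermediate concentration in a first-order A→B→C sequence is C_B = k₁C_{A0}(e^(−k₁t) − e^(−k₂t))/(k₂−k₁).
e^(−k₁t) = e^(−0.0635×6.68) = e^(−0.4242) = 0.6543; e^(−k₂t) = e^(−0.5010) = 0.6059.
C_B = 0.0635×4.20/(0.0750−0.0635) × (0.6543−0.6059) = 23.19×0.04838 = 1.122 mol/L.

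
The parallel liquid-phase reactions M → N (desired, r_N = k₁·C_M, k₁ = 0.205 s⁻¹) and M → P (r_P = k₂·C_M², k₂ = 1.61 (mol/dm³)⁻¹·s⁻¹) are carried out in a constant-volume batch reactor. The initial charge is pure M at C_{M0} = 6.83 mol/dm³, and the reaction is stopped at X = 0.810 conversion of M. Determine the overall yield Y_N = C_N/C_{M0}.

0.0296

C_M = C_{M0}(1−X) = 1.298 mol/dm³.
Along a PFR/batch, dC_N/dC_M = −r_N/(r_N+r_P) = −k₁/(k₁+k₂·C_M).
Integrating from C_{M0} to C_M: C_N = (0.205/1.61)·ln[(0.205+1.61·6.83)/(0.205+1.61·1.30)] = 0.1273·ln(11.20/2.294) = 0.2019 mol/dm³.
Y_N = C_N/C_{M0} = 0.2019/6.83 = 0.0296.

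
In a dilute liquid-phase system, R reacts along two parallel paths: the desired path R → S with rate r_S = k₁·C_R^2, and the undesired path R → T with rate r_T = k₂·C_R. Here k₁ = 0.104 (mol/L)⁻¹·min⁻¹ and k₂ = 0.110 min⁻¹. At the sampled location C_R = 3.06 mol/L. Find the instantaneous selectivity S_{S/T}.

2.89

S_{S/T} = r_S/r_T = (k₁·C_R^2)/(k₂·C_R) = (k₁/k₂)·C_R.
= (0.104×3.060^2) / (0.110×3.060) = 0.9738/0.3366 = 2.89.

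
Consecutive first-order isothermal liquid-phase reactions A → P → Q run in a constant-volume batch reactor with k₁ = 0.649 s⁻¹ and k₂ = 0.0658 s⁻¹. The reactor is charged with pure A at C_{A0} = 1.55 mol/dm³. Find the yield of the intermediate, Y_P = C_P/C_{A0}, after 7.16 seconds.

Solving the coupled first-order balances gives C_P(t) = [k₁/(k₂−k₁)]·C_{A0}·(e^(−k₁t) − e^(−k₂t)).
e^(−k₁t) = e^(−0.649×7.16) = e^(−4.647) = 0.009592; e^(−k₂t) = e^(−0.4711) = 0.6243.
C_P = 0.649×1.55/(0.0658−0.649) × (0.009592−0.6243) = (-1.725)×(-0.6147) = 1.060 mol/dm³.
Y_P = C_P/C_{A0} = 1.060/1.55 = 0.684.

0.684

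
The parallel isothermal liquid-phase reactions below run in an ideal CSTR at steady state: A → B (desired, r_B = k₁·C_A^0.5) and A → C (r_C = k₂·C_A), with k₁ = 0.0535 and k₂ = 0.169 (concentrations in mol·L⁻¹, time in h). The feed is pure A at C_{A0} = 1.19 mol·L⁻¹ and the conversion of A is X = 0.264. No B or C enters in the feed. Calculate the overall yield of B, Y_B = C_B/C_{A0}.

0.0667

Exit C_A = C_{A0}(1−X) = 1.19×0.736 = 0.8758 mol·L⁻¹.
A CSTR operates uniformly at the exit composition, giving r_B = 0.05007 and r_C = 0.1480 (each k·C_A^n at C_A = 0.8758).
Fraction of consumed A going to B: r_B/(r_B+r_C) = 0.2528.
C_B = 0.2528·C_{A0}·X = 0.2528×1.19×0.264 = 0.0794 mol·L⁻¹; Y_B = C_B/C_{A0} = 0.0667.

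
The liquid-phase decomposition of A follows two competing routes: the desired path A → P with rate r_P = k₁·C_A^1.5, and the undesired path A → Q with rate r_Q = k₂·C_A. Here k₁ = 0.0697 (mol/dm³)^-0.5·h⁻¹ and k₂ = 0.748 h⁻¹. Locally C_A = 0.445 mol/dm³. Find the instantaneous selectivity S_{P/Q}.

S_{P/Q} = r_P/r_Q = (k₁·C_A^1.5)/(k₂·C_A) = (k₁/k₂)·C_A^0.5.
= (0.0697×0.4450^1.5) / (0.748×0.4450) = 0.02069/0.3329 = 0.0622.
Since the desired path is higher order in A, keeping C_A high (PFR or concentrated feed) favours P.

0.0622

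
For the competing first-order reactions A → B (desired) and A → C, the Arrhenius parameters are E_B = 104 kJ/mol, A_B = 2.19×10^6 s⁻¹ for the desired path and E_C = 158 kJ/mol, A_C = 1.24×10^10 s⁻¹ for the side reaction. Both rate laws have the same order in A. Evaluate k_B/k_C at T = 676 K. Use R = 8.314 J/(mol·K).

2.63

With equal orders, S_{B/C} = k_B/k_C = (A_B/A_C)·exp[(E_C−E_B)/(RT)].
(E_C−E_B)/(RT) = (158−104)×10³/(8.314×676) = 54000/5620 = 9.608.
k_B/k_C = (2.19×10^6/1.24×10^10)·exp(9.608) = 1.766×10^-4 × 14885 = 2.63.
Since E_B < E_C, lowering the temperature improves selectivity toward B.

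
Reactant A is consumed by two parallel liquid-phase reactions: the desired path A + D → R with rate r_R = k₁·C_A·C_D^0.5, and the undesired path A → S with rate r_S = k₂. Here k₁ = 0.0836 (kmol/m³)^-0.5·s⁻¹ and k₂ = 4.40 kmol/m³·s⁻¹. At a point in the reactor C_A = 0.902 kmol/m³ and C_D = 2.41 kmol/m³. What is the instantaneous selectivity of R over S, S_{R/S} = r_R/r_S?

0.0266

S_{R/S} = r_R/r_S = (k₁·C_A·C_D^0.5)/(k₂) = (k₁/k₂)·C_A·C_D^0.5.
= (0.0836×0.9020×2.410^0.5) / (4.40) = 0.1171/4.400 = 0.0266.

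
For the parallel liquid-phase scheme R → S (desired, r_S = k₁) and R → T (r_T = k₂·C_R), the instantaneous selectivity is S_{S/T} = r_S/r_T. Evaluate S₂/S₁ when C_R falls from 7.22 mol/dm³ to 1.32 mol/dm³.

S_{S/T} = (k₁/k₂)·C_R⁻¹, so S₂/S₁ = (C_{R,2}/C_{R,1})⁻¹.
= 7.22/1.32 = 5.47.

5.47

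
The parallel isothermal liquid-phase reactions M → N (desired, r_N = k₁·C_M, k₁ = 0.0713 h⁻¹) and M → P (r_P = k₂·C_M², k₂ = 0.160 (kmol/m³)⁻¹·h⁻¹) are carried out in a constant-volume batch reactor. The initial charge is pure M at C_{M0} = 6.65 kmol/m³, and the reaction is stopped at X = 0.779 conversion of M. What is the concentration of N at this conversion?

0.584 kmol/m³

C_M = C_{M0}(1−X) = 1.470 kmol/m³.
Along a PFR/batch, dC_N/dC_M = −r_N/(r_N+r_P) = −k₁/(k₁+k₂·C_M).
Integrating from C_{M0} to C_M: C_N = (0.0713/0.160)·ln[(0.0713+0.160·6.65)/(0.0713+0.160·1.47)] = 0.4456·ln(1.135/0.3064) = 0.5836 kmol/m³.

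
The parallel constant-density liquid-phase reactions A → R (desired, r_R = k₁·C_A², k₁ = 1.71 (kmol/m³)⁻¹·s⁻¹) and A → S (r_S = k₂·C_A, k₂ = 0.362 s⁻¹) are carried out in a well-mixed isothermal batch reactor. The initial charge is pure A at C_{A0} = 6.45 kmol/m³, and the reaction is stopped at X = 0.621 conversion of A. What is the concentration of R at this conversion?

C_A = C_{A0}(1−X) = 2.445 kmol/m³.
Along a PFR/batch, dC_S/dC_A = −r_S/(r_R+r_S) = −k₂/(k₂+k₁·C_A).
Integrating from C_{A0} to C_A: C_S = (0.362/1.71)·ln[(0.362+1.71·6.45)/(0.362+1.71·2.44)] = 0.2117·ln(11.39/4.542) = 0.1946 kmol/m³.
Then C_R = (C_{A0}−C_A) − C_S = 4.005 − 0.1946 = 3.811 kmol/m³.

3.81 kmol/m³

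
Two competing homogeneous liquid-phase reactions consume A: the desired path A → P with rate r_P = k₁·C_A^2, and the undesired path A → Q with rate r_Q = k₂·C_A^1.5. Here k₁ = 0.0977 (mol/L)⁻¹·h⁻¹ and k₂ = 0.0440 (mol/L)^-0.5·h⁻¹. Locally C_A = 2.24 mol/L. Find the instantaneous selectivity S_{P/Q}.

S_{P/Q} = r_P/r_Q = (k₁·C_A^2)/(k₂·C_A^1.5) = (k₁/k₂)·C_A^0.5.
= (0.0977×2.240^2) / (0.0440×2.240^1.5) = 0.4902/0.1475 = 3.32.

3.32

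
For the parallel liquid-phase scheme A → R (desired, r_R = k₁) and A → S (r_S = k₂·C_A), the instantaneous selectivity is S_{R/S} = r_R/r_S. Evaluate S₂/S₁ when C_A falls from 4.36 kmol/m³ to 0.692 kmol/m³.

S_{R/S} = (k₁/k₂)·C_A⁻¹, so S₂/S₁ = (C_{A,2}/C_{A,1})⁻¹.
= 4.36/0.692 = 6.30.

6.30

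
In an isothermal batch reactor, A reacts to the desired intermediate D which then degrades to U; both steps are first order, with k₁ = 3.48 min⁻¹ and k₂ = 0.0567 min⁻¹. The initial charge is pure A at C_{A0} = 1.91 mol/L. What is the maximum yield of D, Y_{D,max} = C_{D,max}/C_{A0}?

0.934

At the optimum, C_{D,max}/C_{A0} = (k₁/k₂)^[k₂/(k₂−k₁)].
= (3.48/0.0567)^(0.0567/(0.0567−3.48)) = (61.38)^(-0.01656) = 0.9341.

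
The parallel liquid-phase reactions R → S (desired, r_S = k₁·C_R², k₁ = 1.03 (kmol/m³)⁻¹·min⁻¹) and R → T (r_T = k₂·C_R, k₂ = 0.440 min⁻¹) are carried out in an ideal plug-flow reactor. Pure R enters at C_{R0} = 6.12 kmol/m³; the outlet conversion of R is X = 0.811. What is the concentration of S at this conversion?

4.36 kmol/m³

C_R = C_{R0}(1−X) = 1.157 kmol/m³.
Along a PFR/batch, dC_T/dC_R = −r_T/(r_S+r_T) = −k₂/(k₂+k₁·C_R).
Integrating from C_{R0} to C_R: C_T = (0.440/1.03)·ln[(0.440+1.03·6.12)/(0.440+1.03·1.16)] = 0.4272·ln(6.744/1.631) = 0.6062 kmol/m³.
Then C_S = (C_{R0}−C_R) − C_T = 4.963 − 0.6062 = 4.357 kmol/m³.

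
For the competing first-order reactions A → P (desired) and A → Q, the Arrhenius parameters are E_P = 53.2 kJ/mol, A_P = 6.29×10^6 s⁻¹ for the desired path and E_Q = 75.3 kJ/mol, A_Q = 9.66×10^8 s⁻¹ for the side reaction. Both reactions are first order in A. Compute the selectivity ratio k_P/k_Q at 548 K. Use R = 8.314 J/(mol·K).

0.832

With equal orders, S_{P/Q} = k_P/k_Q = (A_P/A_Q)·exp[(E_Q−E_P)/(RT)].
(E_Q−E_P)/(RT) = (75.3−53.2)×10³/(8.314×548) = 22100/4556 = 4.851.
k_P/k_Q = (6.29×10^6/9.66×10^8)·exp(4.851) = 0.006511 × 127.8 = 0.832.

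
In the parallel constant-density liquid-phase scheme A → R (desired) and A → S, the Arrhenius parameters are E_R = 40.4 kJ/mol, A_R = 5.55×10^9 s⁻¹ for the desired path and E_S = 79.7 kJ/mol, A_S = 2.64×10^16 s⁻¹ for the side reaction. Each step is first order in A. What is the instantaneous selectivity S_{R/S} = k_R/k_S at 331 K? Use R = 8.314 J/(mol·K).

k_R/k_S = (A_R/A_S)·exp[−(E_R−E_S)/(RT)] = (A_R/A_S)·exp[(E_S−E_R)/(RT)].
(E_S−E_R)/(RT) = (79.7−40.4)×10³/(8.314×331) = 39300/2752 = 14.28.
k_R/k_S = (5.55×10^9/2.64×10^16)·exp(14.28) = 2.102×10^-7 × 1.593×10^6 = 0.335.

0.335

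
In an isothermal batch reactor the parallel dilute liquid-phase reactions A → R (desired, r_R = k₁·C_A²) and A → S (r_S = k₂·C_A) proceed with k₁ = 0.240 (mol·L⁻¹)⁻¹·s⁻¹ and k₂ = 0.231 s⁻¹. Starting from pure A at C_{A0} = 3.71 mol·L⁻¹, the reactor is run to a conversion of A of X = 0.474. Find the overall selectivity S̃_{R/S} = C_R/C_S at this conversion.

C_A = C_{A0}(1−X) = 1.951 mol·L⁻¹.
Along a PFR/batch, dC_S/dC_A = −r_S/(r_R+r_S) = −k₂/(k₂+k₁·C_A).
Integrating from C_{A0} to C_A: C_S = (0.231/0.240)·ln[(0.231+0.240·3.71)/(0.231+0.240·1.95)] = 0.9625·ln(1.121/0.6994) = 0.4545 mol·L⁻¹.
Then C_R = (C_{A0}−C_A) − C_S = 1.759 − 0.4545 = 1.304 mol·L⁻¹.
S̃_{R/S} = C_R/C_S = 1.304/0.4545 = 2.87.

2.87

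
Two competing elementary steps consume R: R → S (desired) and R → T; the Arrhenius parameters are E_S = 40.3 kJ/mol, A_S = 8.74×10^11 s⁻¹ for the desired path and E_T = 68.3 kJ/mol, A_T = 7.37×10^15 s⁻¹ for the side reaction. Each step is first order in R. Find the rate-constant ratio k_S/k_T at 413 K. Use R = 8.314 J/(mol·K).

0.413

With equal orders, S_{S/T} = k_S/k_T = (A_S/A_T)·exp[(E_T−E_S)/(RT)].
(E_T−E_S)/(RT) = (68.3−40.3)×10³/(8.314×413) = 28000/3434 = 8.155.
k_S/k_T = (8.74×10^11/7.37×10^15)·exp(8.155) = 1.186×10^-4 × 3479 = 0.413.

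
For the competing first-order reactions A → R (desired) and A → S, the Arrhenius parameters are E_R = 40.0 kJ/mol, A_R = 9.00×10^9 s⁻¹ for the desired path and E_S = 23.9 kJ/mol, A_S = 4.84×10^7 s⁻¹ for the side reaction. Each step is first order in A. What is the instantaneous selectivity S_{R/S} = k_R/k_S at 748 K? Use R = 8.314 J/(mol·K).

14.0

k_R/k_S = (A_R/A_S)·exp[−(E_R−E_S)/(RT)] = (A_R/A_S)·exp[(E_S−E_R)/(RT)].
(E_S−E_R)/(RT) = (23.9−40.0)×10³/(8.314×748) = -16100/6219 = -2.589.
k_R/k_S = (9.00×10^9/4.84×10^7)·exp(-2.589) = 186.0 × 0.07510 = 14.0.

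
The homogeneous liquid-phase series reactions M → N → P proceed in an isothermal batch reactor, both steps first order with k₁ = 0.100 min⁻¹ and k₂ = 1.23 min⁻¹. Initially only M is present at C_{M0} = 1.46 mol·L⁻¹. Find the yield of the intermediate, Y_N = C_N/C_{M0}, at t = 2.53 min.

Solving the coupled first-order balances gives C_N(t) = [k₁/(k₂−k₁)]·C_{M0}·(e^(−k₁t) − e^(−k₂t)).
e^(−k₁t) = e^(−0.100×2.53) = e^(−0.2530) = 0.7765; e^(−k₂t) = e^(−3.112) = 0.04452.
C_N = 0.100×1.46/(1.23−0.100) × (0.7765−0.04452) = 0.1292×0.7320 = 0.09457 mol·L⁻¹.
Y_N = C_N/C_{M0} = 0.09457/1.46 = 0.0648.

0.0648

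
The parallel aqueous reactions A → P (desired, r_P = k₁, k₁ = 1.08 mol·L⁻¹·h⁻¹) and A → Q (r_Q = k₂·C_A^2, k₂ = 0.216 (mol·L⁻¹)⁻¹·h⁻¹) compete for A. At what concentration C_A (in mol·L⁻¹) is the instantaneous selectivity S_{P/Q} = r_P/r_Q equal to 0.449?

3.34 mol·L⁻¹

S_{P/Q} = (k₁/k₂)·C_A^-2 ⇒ C_A = (S·k₂/k₁)^(-0.5).
= (0.449×0.216/1.08)^(-0.5) = (0.08980)^(-0.5) = 3.34 mol·L⁻¹.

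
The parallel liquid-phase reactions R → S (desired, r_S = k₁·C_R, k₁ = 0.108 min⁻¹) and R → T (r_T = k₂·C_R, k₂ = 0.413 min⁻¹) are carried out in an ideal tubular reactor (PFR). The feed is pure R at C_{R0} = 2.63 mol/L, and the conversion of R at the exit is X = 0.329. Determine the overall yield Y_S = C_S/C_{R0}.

C_R = C_{R0}(1−X) = 1.765 mol/L.
Both paths are first order in R, so the instantaneous fraction to S is constant: dC_S/d(−C_R) = k₁/(k₁+k₂) = 0.2073.
C_S = 0.2073·(C_{R0}−C_R) = 0.2073×0.8653 = 0.179 mol/L.
Y_S = C_S/C_{R0} = 0.1794/2.63 = 0.0682.

0.0682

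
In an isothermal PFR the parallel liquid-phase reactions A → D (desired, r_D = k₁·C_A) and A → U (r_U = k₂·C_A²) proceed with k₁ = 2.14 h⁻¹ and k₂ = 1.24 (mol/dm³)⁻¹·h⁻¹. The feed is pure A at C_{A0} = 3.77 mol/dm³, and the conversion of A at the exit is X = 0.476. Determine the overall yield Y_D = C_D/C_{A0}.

C_A = C_{A0}(1−X) = 1.975 mol/dm³.
Along a PFR/batch, dC_D/dC_A = −r_D/(r_D+r_U) = −k₁/(k₁+k₂·C_A).
Integrating from C_{A0} to C_A: C_D = (2.14/1.24)·ln[(2.14+1.24·3.77)/(2.14+1.24·1.98)] = 1.726·ln(6.815/4.590) = 0.6822 mol/dm³.
Y_D = C_D/C_{A0} = 0.6822/3.77 = 0.181.

0.181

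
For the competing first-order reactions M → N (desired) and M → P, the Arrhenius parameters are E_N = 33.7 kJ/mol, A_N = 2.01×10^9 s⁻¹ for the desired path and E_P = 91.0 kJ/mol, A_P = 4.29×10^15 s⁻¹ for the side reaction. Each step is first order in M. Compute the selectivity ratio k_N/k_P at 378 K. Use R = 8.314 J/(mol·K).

k_N/k_P = (A_N/A_P)·exp[−(E_N−E_P)/(RT)] = (A_N/A_P)·exp[(E_P−E_N)/(RT)].
(E_P−E_N)/(RT) = (91.0−33.7)×10³/(8.314×378) = 57300/3143 = 18.23.
k_N/k_P = (2.01×10^9/4.29×10^15)·exp(18.23) = 4.685×10^-7 × 8.287×10^7 = 38.8.

38.8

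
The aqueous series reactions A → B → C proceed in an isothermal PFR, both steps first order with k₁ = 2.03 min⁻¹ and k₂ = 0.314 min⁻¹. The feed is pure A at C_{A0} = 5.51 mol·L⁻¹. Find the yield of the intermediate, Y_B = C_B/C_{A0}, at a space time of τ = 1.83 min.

Solving the coupled first-order balances gives C_B(τ) = [k₁/(k₂−k₁)]·C_{A0}·(e^(−k₁τ) − e^(−k₂τ)).
e^(−k₁τ) = e^(−2.03×1.83) = e^(−3.715) = 0.02436; e^(−k₂τ) = e^(−0.5746) = 0.5629.
C_B = 2.03×5.51/(0.314−2.03) × (0.02436−0.5629) = (-6.518)×(-0.5386) = 3.510 mol·L⁻¹.
Y_B = C_B/C_{A0} = 3.510/5.51 = 0.637.

0.637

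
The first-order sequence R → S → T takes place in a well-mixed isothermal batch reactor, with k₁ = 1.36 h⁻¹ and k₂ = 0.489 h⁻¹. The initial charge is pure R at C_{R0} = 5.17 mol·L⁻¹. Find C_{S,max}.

Evaluating C_S at t_opt = ln(k₂/k₁)/(k₂−k₁) gives C_{S,max}/C_{R0} = (k₁/k₂)^[k₂/(k₂−k₁)].
= (1.36/0.489)^(0.489/(0.489−1.36)) = (2.781)^(-0.5614) = 0.5631.
C_{S,max} = 0.5631×5.17 = 2.91 mol·L⁻¹.

2.91 mol·L⁻¹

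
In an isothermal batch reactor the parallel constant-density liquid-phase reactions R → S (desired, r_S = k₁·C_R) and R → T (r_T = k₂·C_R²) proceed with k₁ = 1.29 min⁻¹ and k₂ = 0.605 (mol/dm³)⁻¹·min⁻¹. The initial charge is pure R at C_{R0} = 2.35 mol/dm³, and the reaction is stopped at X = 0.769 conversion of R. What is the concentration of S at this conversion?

C_R = C_{R0}(1−X) = 0.5428 mol/dm³.
Along a PFR/batch, dC_S/dC_R = −r_S/(r_S+r_T) = −k₁/(k₁+k₂·C_R).
Integrating from C_{R0} to C_R: C_S = (1.29/0.605)·ln[(1.29+0.605·2.35)/(1.29+0.605·0.543)] = 2.132·ln(2.712/1.618) = 1.101 mol/dm³.

1.10 mol/dm³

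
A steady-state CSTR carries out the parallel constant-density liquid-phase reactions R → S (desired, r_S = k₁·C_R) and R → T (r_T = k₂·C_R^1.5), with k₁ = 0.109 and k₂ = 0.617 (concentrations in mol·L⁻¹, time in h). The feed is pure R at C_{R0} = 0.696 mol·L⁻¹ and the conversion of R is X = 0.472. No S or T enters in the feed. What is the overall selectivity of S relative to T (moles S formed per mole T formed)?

Exit C_R = C_{R0}(1−X) = 0.696×0.528 = 0.3675 mol·L⁻¹.
A CSTR operates uniformly at the exit composition, giving r_S = 0.04006 and r_T = 0.1375 (each k·C_R^n at C_R = 0.3675).
Overall selectivity = C_S/C_T = r_Sτ/(r_Tτ) = r_S/r_T = 0.291.

0.291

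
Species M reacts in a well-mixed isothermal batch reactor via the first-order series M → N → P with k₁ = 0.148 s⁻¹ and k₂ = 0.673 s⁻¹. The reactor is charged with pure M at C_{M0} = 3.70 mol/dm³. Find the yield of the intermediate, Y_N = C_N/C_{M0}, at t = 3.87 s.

0.138

Solving the coupled first-order balances gives C_N(t) = [k₁/(k₂−k₁)]·C_{M0}·(e^(−k₁t) − e^(−k₂t)).
e^(−k₁t) = e^(−0.148×3.87) = e^(−0.5728) = 0.5640; e^(−k₂t) = e^(−2.605) = 0.07394.
C_N = 0.148×3.70/(0.673−0.148) × (0.5640−0.07394) = 1.043×0.4900 = 0.5111 mol/dm³.
Y_N = C_N/C_{M0} = 0.5111/3.70 = 0.138.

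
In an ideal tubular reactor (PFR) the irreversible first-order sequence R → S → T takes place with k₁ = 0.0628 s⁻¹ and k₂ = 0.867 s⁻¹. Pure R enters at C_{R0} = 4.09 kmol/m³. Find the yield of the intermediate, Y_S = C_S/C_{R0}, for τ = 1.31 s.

For first-order series with pure R initially, C_S(τ) = k₁C_{R0}/(k₂−k₁)·(e^(−k₁τ) − e^(−k₂τ)).
e^(−k₁τ) = e^(−0.0628×1.31) = e^(−0.08227) = 0.9210; e^(−k₂τ) = e^(−1.136) = 0.3212.
C_S = 0.0628×4.09/(0.867−0.0628) × (0.9210−0.3212) = 0.3194×0.5999 = 0.1916 kmol/m³.
Y_S = C_S/C_{R0} = 0.1916/4.09 = 0.0468.

0.0468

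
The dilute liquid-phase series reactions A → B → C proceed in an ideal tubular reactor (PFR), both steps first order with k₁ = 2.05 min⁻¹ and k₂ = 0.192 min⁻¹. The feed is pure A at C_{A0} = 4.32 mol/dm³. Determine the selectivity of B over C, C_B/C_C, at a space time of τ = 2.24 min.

2.49

Solving the coupled first-order balances gives C_B(τ) = [k₁/(k₂−k₁)]·C_{A0}·(e^(−k₁τ) − e^(−k₂τ)).
e^(−k₁τ) = e^(−2.05×2.24) = e^(−4.592) = 0.01013; e^(−k₂τ) = e^(−0.4301) = 0.6505.
C_B = 2.05×4.32/(0.192−2.05) × (0.01013−0.6505) = (-4.766)×(-0.6403) = 3.052 mol/dm³.
C_A = C_{A0}e^(−k₁τ) = 0.04377 mol/dm³, so C_C = C_{A0}−C_A−C_B = 1.224 mol/dm³; C_B/C_C = 2.49.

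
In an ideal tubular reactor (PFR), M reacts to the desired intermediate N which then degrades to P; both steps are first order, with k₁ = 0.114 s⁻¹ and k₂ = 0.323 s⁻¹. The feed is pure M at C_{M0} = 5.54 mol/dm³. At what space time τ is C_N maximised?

4.98 s

The intermediate peaks when r₁ = r₂, i.e. k₁e^(−k₁τ) = k₂e^(−k₂τ), giving τ_opt = ln(k₂/k₁)/(k₂−k₁).
= ln(0.323/0.114)/(0.323−0.114) = ln(2.833)/0.2090 = 1.041/0.2090 = 4.98 s.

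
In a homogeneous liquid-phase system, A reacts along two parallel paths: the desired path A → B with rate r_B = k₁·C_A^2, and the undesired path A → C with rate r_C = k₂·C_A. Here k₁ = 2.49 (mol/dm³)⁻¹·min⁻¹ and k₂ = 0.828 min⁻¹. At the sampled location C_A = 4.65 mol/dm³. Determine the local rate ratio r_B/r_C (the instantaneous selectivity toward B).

S_{B/C} = r_B/r_C = (k₁·C_A^2)/(k₂·C_A) = (k₁/k₂)·C_A.
= (2.49×4.650^2) / (0.828×4.650) = 53.84/3.850 = 14.0.
Since the desired path is higher order in A, keeping C_A high (PFR or concentrated feed) favours B.

14.0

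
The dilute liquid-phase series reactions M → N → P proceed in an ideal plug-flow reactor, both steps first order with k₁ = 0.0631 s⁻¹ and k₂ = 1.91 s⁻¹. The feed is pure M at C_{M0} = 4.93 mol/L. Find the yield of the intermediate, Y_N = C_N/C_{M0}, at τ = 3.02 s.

For first-order series with pure M initially, C_N(τ) = k₁C_{M0}/(k₂−k₁)·(e^(−k₁τ) − e^(−k₂τ)).
e^(−k₁τ) = e^(−0.0631×3.02) = e^(−0.1906) = 0.8265; e^(−k₂τ) = e^(−5.768) = 0.003125.
C_N = 0.0631×4.93/(1.91−0.0631) × (0.8265−0.003125) = 0.1684×0.8234 = 0.1387 mol/L.
Y_N = C_N/C_{M0} = 0.1387/4.93 = 0.0281.

0.0281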